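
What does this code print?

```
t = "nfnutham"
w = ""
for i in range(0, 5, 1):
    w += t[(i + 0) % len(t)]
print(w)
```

nfnut

i=0: add t[0]='n' → 'n'
i=1: add t[1]='f' → 'nf'
i=2: add t[2]='n' → 'nfn'
i=3: add t[3]='u' → 'nfnu'
i=4: add t[4]='t' → 'nfnut'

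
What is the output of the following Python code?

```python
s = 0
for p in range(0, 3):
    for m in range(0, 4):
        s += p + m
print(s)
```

p=0,m=0: s = 0+0 = 0
p=0,m=1: s = 0+1 = 1
p=0,m=2: s = 1+2 = 3
p=0,m=3: s = 3+3 = 6
p=1,m=0: s = 6+1 = 7
p=1,m=1: s = 7+2 = 9
p=1,m=2: s = 9+3 = 12
p=1,m=3: s = 12+4 = 16
p=2,m=0: s = 16+2 = 18
p=2,m=1: s = 18+3 = 21
p=2,m=2: s = 21+4 = 25
p=2,m=3: s = 25+5 = 30

30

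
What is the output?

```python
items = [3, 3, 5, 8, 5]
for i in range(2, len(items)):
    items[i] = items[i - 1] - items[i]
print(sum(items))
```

-21

i=2: items[2] = 3-5 = -2 → [3, 3, -2, 8, 5]
i=3: items[3] = (-2)-8 = -10 → [3, 3, -2, -10, 5]
i=4: items[4] = (-10)-5 = -15 → [3, 3, -2, -10, -15]
sum = -21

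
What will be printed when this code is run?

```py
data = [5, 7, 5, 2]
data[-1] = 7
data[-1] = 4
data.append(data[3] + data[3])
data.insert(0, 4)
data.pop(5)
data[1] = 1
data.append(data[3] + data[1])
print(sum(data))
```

27

data[-1] = 7 → [5, 7, 5, 7]
data[-1] = 4 → [5, 7, 5, 4]
append data[3]+data[3] = 4+4 = 8 → [5, 7, 5, 4, 8]
insert 4 at 0 → [4, 5, 7, 5, 4, 8]
pop(5) removes 8 → [4, 5, 7, 5, 4]
data[1] = 1 → [4, 1, 7, 5, 4]
append data[3]+data[1] = 5+1 = 6 → [4, 1, 7, 5, 4, 6]
sum = 27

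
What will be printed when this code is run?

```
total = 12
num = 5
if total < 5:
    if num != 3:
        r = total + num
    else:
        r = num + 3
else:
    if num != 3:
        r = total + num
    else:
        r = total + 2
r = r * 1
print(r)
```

17

total=12, num=5
total < 5 is False; num != 3 is True
→ r = total + num = 17
r = 17*1 = 17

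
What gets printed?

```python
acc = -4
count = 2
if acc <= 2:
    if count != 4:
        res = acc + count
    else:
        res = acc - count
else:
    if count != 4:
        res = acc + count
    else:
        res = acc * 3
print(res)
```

acc=-4, count=2
acc <= 2 is True; count != 4 is True
→ res = acc + count = -2

-2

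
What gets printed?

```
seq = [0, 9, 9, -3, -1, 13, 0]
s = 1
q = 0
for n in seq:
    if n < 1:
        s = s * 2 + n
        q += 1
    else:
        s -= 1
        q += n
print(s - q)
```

-51

n=0: <1, s = 1*2+0 = 2; q=1
n=9: not <1, s = 2-1 = 1; q=10
n=9: not <1, s = 1-1 = 0; q=19
n=-3: <1, s = 0*2+(-3) = -3; q=20
n=-1: <1, s = (-3)*2+(-1) = -7; q=21
n=13: not <1, s = (-7)-1 = -8; q=34
n=0: <1, s = (-8)*2+0 = -16; q=35
s-q = (-16)-35 = -51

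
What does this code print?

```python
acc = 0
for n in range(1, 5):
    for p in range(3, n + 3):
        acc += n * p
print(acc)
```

n=1,p=3: acc = 0+3 = 3
n=2,p=3: acc = 3+6 = 9
n=2,p=4: acc = 9+8 = 17
n=3,p=3: acc = 17+9 = 26
n=3,p=4: acc = 26+12 = 38
n=3,p=5: acc = 38+15 = 53
n=4,p=3: acc = 53+12 = 65
n=4,p=4: acc = 65+16 = 81
n=4,p=5: acc = 81+20 = 101
n=4,p=6: acc = 101+24 = 125

125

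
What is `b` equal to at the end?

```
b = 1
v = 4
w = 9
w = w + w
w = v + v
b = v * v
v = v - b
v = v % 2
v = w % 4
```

w = 9+9 = 18
w = 4+4 = 8
b = 4*4 = 16
v = 4-16 = -12
v = (-12)%2 = 0
v = 8%4 = 0

16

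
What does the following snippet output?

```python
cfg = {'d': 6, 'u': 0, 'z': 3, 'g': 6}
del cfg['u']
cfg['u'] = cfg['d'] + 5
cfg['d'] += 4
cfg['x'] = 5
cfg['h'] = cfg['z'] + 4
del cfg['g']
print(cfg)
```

{'d': 10, 'z': 3, 'u': 11, 'x': 5, 'h': 7}

del 'u' → {'d': 6, 'z': 3, 'g': 6}
cfg['u'] = cfg['d']+5 = 11 → {'d': 6, 'z': 3, 'g': 6, 'u': 11}
cfg['d'] = 6+4 = 10 → {'d': 10, 'z': 3, 'g': 6, 'u': 11}
cfg['x'] = 5 → {'d': 10, 'z': 3, 'g': 6, 'u': 11, 'x': 5}
cfg['h'] = cfg['z']+4 = 7 → {'d': 10, 'z': 3, 'g': 6, 'u': 11, 'x': 5, 'h': 7}
del 'g' → {'d': 10, 'z': 3, 'u': 11, 'x': 5, 'h': 7}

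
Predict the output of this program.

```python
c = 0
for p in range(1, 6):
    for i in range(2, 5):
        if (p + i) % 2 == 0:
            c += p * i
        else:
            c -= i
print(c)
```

p=1,i=2: odd sum, c = 0-2 = -2
p=1,i=3: even sum, c = (-2)+3 = 1
p=1,i=4: odd sum, c = 1-4 = -3
p=2,i=2: even sum, c = (-3)+4 = 1
p=2,i=3: odd sum, c = 1-3 = -2
p=2,i=4: even sum, c = (-2)+8 = 6
p=3,i=2: odd sum, c = 6-2 = 4
p=3,i=3: even sum, c = 4+9 = 13
p=3,i=4: odd sum, c = 13-4 = 9
p=4,i=2: even sum, c = 9+8 = 17
p=4,i=3: odd sum, c = 17-3 = 14
p=4,i=4: even sum, c = 14+16 = 30
p=5,i=2: odd sum, c = 30-2 = 28
p=5,i=3: even sum, c = 28+15 = 43
p=5,i=4: odd sum, c = 43-4 = 39

39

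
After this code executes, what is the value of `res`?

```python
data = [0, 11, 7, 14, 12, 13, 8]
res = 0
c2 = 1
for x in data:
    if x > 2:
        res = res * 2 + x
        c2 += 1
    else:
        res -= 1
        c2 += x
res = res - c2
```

587

x=0: not >2, res = 0-1 = -1; c2=1
x=11: >2, res = (-1)*2+11 = 9; c2=2
x=7: >2, res = 9*2+7 = 25; c2=3
x=14: >2, res = 25*2+14 = 64; c2=4
x=12: >2, res = 64*2+12 = 140; c2=5
x=13: >2, res = 140*2+13 = 293; c2=6
x=8: >2, res = 293*2+8 = 594; c2=7
res-c2 = 594-7 = 587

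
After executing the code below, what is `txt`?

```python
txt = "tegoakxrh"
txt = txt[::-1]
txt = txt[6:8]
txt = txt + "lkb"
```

reverse → 'hrxkaoget'
slice [6:8] → 'ge'
+ 'lkb' → 'gelkb'

'gelkb'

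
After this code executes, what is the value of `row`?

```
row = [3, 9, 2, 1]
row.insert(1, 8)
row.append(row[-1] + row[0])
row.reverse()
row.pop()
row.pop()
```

insert 8 at 1 → [3, 8, 9, 2, 1]
append row[-1]+row[0] = 1+3 = 4 → [3, 8, 9, 2, 1, 4]
reverse → [4, 1, 2, 9, 8, 3]
pop() removes 3 → [4, 1, 2, 9, 8]
pop() removes 8 → [4, 1, 2, 9]

[4, 1, 2, 9]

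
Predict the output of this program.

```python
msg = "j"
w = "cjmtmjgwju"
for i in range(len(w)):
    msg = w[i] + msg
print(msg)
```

i=0: prepend 'c' → 'cj'
i=1: prepend 'j' → 'jcj'
i=2: prepend 'm' → 'mjcj'
i=3: prepend 't' → 'tmjcj'
i=4: prepend 'm' → 'mtmjcj'
i=5: prepend 'j' → 'jmtmjcj'
i=6: prepend 'g' → 'gjmtmjcj'
i=7: prepend 'w' → 'wgjmtmjcj'
i=8: prepend 'j' → 'jwgjmtmjcj'
i=9: prepend 'u' → 'ujwgjmtmjcj'

ujwgjmtmjcj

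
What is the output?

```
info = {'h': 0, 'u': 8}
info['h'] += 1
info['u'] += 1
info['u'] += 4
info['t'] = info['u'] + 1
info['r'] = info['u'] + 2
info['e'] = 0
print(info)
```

{'h': 1, 'u': 13, 't': 14, 'r': 15, 'e': 0}

info['h'] = 0+1 = 1 → {'h': 1, 'u': 8}
info['u'] = 8+1 = 9 → {'h': 1, 'u': 9}
info['u'] = 9+4 = 13 → {'h': 1, 'u': 13}
info['t'] = info['u']+1 = 14 → {'h': 1, 'u': 13, 't': 14}
info['r'] = info['u']+2 = 15 → {'h': 1, 'u': 13, 't': 14, 'r': 15}
info['e'] = 0 → {'h': 1, 'u': 13, 't': 14, 'r': 15, 'e': 0}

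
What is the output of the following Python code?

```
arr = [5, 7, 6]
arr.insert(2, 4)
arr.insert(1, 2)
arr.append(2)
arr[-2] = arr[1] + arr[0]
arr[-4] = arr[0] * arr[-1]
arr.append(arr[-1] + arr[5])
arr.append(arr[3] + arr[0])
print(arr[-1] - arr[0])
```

insert 4 at 2 → [5, 7, 4, 6]
insert 2 at 1 → [5, 2, 7, 4, 6]
append 2 → [5, 2, 7, 4, 6, 2]
arr[-2] = arr[1]+arr[0] = 2+5 = 7 → [5, 2, 7, 4, 7, 2]
arr[-4] = arr[0]*arr[-1] = 5*2 = 10 → [5, 2, 10, 4, 7, 2]
append arr[-1]+arr[5] = 2+2 = 4 → [5, 2, 10, 4, 7, 2, 4]
append arr[3]+arr[0] = 4+5 = 9 → [5, 2, 10, 4, 7, 2, 4, 9]
arr[-1]-arr[0] = 9-5 = 4

4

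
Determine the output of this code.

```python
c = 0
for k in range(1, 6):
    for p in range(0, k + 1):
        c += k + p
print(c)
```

105

k=1,p=0: c = 0+1 = 1
k=1,p=1: c = 1+2 = 3
k=2,p=0: c = 3+2 = 5
k=2,p=1: c = 5+3 = 8
k=2,p=2: c = 8+4 = 12
k=3,p=0: c = 12+3 = 15
k=3,p=1: c = 15+4 = 19
k=3,p=2: c = 19+5 = 24
k=3,p=3: c = 24+6 = 30
k=4,p=0: c = 30+4 = 34
k=4,p=1: c = 34+5 = 39
k=4,p=2: c = 39+6 = 45
k=4,p=3: c = 45+7 = 52
k=4,p=4: c = 52+8 = 60
k=5,p=0: c = 60+5 = 65
k=5,p=1: c = 65+6 = 71
k=5,p=2: c = 71+7 = 78
k=5,p=3: c = 78+8 = 86
k=5,p=4: c = 86+9 = 95
k=5,p=5: c = 95+10 = 105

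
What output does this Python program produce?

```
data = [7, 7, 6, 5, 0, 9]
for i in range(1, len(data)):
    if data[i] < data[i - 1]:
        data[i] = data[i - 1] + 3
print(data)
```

[7, 7, 10, 13, 16, 19]

i=1: 7>=7, unchanged → [7, 7, 6, 5, 0, 9]
i=2: 6<7, data[2] = 7+3 = 10 → [7, 7, 10, 5, 0, 9]
i=3: 5<10, data[3] = 10+3 = 13 → [7, 7, 10, 13, 0, 9]
i=4: 0<13, data[4] = 13+3 = 16 → [7, 7, 10, 13, 16, 9]
i=5: 9<16, data[5] = 16+3 = 19 → [7, 7, 10, 13, 16, 19]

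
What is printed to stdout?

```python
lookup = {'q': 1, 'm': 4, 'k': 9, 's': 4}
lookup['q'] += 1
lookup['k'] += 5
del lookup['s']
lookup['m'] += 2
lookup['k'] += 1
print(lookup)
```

{'q': 2, 'm': 6, 'k': 15}

lookup['q'] = 1+1 = 2 → {'q': 2, 'm': 4, 'k': 9, 's': 4}
lookup['k'] = 9+5 = 14 → {'q': 2, 'm': 4, 'k': 14, 's': 4}
del 's' → {'q': 2, 'm': 4, 'k': 14}
lookup['m'] = 4+2 = 6 → {'q': 2, 'm': 6, 'k': 14}
lookup['k'] = 14+1 = 15 → {'q': 2, 'm': 6, 'k': 15}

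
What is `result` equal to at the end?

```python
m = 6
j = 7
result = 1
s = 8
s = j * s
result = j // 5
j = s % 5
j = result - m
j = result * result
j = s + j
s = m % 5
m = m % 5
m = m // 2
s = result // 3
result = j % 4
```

1

s = 7*8 = 56
result = 7//5 = 1
j = 56%5 = 1
j = 1-6 = -5
j = 1*1 = 1
j = 56+1 = 57
s = 6%5 = 1
m = 6%5 = 1
m = 1//2 = 0
s = 1//3 = 0
result = 57%4 = 1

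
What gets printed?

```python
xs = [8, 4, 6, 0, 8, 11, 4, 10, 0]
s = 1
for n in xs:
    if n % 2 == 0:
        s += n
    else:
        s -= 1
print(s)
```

n=8: even, s = 1+8 = 9
n=4: even, s = 9+4 = 13
n=6: even, s = 13+6 = 19
n=0: even, s = 19+0 = 19
n=8: even, s = 19+8 = 27
n=11: not even, s = 27-1 = 26
n=4: even, s = 26+4 = 30
n=10: even, s = 30+10 = 40
n=0: even, s = 40+0 = 40

40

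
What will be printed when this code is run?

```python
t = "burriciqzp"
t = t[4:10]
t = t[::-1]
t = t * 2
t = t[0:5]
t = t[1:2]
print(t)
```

slice [4:10] → 'iciqzp'
reverse → 'pzqici'
repeat ×2 → 'pzqicipzqici'
slice [0:5] → 'pzqic'
slice [1:2] → 'z'

z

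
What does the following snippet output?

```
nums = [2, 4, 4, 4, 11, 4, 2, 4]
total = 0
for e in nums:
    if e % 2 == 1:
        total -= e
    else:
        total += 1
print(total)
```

-4

e=2: not odd, total = 0+1 = 1
e=4: not odd, total = 1+1 = 2
e=4: not odd, total = 2+1 = 3
e=4: not odd, total = 3+1 = 4
e=11: odd, total = 4-11 = -7
e=4: not odd, total = (-7)+1 = -6
e=2: not odd, total = (-6)+1 = -5
e=4: not odd, total = (-5)+1 = -4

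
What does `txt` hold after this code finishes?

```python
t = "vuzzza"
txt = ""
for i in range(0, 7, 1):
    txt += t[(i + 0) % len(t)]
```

i=0: add t[0]='v' → 'v'
i=1: add t[1]='u' → 'vu'
i=2: add t[2]='z' → 'vuz'
i=3: add t[3]='z' → 'vuzz'
i=4: add t[4]='z' → 'vuzzz'
i=5: add t[5]='a' → 'vuzzza'
i=6: add t[0]='v' → 'vuzzzav'

'vuzzzav'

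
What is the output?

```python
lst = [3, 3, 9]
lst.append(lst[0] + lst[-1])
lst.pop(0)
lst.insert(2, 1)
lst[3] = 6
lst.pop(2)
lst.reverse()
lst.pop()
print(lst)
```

[6, 9]

append lst[0]+lst[-1] = 3+9 = 12 → [3, 3, 9, 12]
pop(0) removes 3 → [3, 9, 12]
insert 1 at 2 → [3, 9, 1, 12]
lst[3] = 6 → [3, 9, 1, 6]
pop(2) removes 1 → [3, 9, 6]
reverse → [6, 9, 3]
pop() removes 3 → [6, 9]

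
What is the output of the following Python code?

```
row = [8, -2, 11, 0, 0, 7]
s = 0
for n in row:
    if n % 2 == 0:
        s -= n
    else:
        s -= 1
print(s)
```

-8

n=8: even, s = 0-8 = -8
n=-2: even, s = (-8)-(-2) = -6
n=11: not even, s = (-6)-1 = -7
n=0: even, s = (-7)-0 = -7
n=0: even, s = (-7)-0 = -7
n=7: not even, s = (-7)-1 = -8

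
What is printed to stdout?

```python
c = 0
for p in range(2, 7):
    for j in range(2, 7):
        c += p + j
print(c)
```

200

p=2,j=2: c = 0+4 = 4
p=2,j=3: c = 4+5 = 9
p=2,j=4: c = 9+6 = 15
p=2,j=5: c = 15+7 = 22
p=2,j=6: c = 22+8 = 30
p=3,j=2: c = 30+5 = 35
p=3,j=3: c = 35+6 = 41
p=3,j=4: c = 41+7 = 48
p=3,j=5: c = 48+8 = 56
p=3,j=6: c = 56+9 = 65
p=4,j=2: c = 65+6 = 71
p=4,j=3: c = 71+7 = 78
p=4,j=4: c = 78+8 = 86
p=4,j=5: c = 86+9 = 95
p=4,j=6: c = 95+10 = 105
p=5,j=2: c = 105+7 = 112
p=5,j=3: c = 112+8 = 120
p=5,j=4: c = 120+9 = 129
p=5,j=5: c = 129+10 = 139
p=5,j=6: c = 139+11 = 150
p=6,j=2: c = 150+8 = 158
p=6,j=3: c = 158+9 = 167
p=6,j=4: c = 167+10 = 177
p=6,j=5: c = 177+11 = 188
p=6,j=6: c = 188+12 = 200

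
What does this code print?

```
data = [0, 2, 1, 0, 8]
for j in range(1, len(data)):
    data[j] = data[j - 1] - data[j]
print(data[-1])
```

j=1: data[1] = 0-2 = -2 → [0, -2, 1, 0, 8]
j=2: data[2] = (-2)-1 = -3 → [0, -2, -3, 0, 8]
j=3: data[3] = (-3)-0 = -3 → [0, -2, -3, -3, 8]
j=4: data[4] = (-3)-8 = -11 → [0, -2, -3, -3, -11]

-11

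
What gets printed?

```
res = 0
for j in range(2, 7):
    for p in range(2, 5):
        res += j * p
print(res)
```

180

j=2,p=2: res = 0+4 = 4
j=2,p=3: res = 4+6 = 10
j=2,p=4: res = 10+8 = 18
j=3,p=2: res = 18+6 = 24
j=3,p=3: res = 24+9 = 33
j=3,p=4: res = 33+12 = 45
j=4,p=2: res = 45+8 = 53
j=4,p=3: res = 53+12 = 65
j=4,p=4: res = 65+16 = 81
j=5,p=2: res = 81+10 = 91
j=5,p=3: res = 91+15 = 106
j=5,p=4: res = 106+20 = 126
j=6,p=2: res = 126+12 = 138
j=6,p=3: res = 138+18 = 156
j=6,p=4: res = 156+24 = 180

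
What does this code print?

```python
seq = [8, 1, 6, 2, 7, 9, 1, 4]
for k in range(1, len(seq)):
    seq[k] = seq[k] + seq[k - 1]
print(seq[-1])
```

38

k=1: seq[1] = 1+8 = 9 → [8, 9, 6, 2, 7, 9, 1, 4]
k=2: seq[2] = 6+9 = 15 → [8, 9, 15, 2, 7, 9, 1, 4]
k=3: seq[3] = 2+15 = 17 → [8, 9, 15, 17, 7, 9, 1, 4]
k=4: seq[4] = 7+17 = 24 → [8, 9, 15, 17, 24, 9, 1, 4]
k=5: seq[5] = 9+24 = 33 → [8, 9, 15, 17, 24, 33, 1, 4]
k=6: seq[6] = 1+33 = 34 → [8, 9, 15, 17, 24, 33, 34, 4]
k=7: seq[7] = 4+34 = 38 → [8, 9, 15, 17, 24, 33, 34, 38]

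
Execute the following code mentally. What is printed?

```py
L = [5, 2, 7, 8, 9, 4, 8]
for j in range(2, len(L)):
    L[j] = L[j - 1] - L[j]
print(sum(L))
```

-93

j=2: L[2] = 2-7 = -5 → [5, 2, -5, 8, 9, 4, 8]
j=3: L[3] = (-5)-8 = -13 → [5, 2, -5, -13, 9, 4, 8]
j=4: L[4] = (-13)-9 = -22 → [5, 2, -5, -13, -22, 4, 8]
j=5: L[5] = (-22)-4 = -26 → [5, 2, -5, -13, -22, -26, 8]
j=6: L[6] = (-26)-8 = -34 → [5, 2, -5, -13, -22, -26, -34]
sum = -93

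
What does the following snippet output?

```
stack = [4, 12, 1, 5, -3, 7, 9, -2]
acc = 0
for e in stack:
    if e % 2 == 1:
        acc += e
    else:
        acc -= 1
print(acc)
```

16

e=4: not odd, acc = 0-1 = -1
e=12: not odd, acc = (-1)-1 = -2
e=1: odd, acc = (-2)+1 = -1
e=5: odd, acc = (-1)+5 = 4
e=-3: odd, acc = 4+(-3) = 1
e=7: odd, acc = 1+7 = 8
e=9: odd, acc = 8+9 = 17
e=-2: not odd, acc = 17-1 = 16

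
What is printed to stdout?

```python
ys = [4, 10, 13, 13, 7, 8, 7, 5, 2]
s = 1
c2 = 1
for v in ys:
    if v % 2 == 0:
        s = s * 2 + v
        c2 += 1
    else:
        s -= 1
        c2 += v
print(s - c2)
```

v=4: even, s = 1*2+4 = 6; c2=2
v=10: even, s = 6*2+10 = 22; c2=3
v=13: not even, s = 22-1 = 21; c2=16
v=13: not even, s = 21-1 = 20; c2=29
v=7: not even, s = 20-1 = 19; c2=36
v=8: even, s = 19*2+8 = 46; c2=37
v=7: not even, s = 46-1 = 45; c2=44
v=5: not even, s = 45-1 = 44; c2=49
v=2: even, s = 44*2+2 = 90; c2=50
s-c2 = 90-50 = 40

40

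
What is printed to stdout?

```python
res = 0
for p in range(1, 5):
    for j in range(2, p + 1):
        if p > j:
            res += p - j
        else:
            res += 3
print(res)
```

p=2,j=2: not 2>2, res = 0+3 = 3
p=3,j=2: 3>2, res = 3+1 = 4
p=3,j=3: not 3>3, res = 4+3 = 7
p=4,j=2: 4>2, res = 7+2 = 9
p=4,j=3: 4>3, res = 9+1 = 10
p=4,j=4: not 4>4, res = 10+3 = 13

13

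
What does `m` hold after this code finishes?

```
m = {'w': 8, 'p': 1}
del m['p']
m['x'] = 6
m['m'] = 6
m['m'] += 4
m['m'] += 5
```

{'w': 8, 'x': 6, 'm': 15}

del 'p' → {'w': 8}
m['x'] = 6 → {'w': 8, 'x': 6}
m['m'] = 6 → {'w': 8, 'x': 6, 'm': 6}
m['m'] = 6+4 = 10 → {'w': 8, 'x': 6, 'm': 10}
m['m'] = 10+5 = 15 → {'w': 8, 'x': 6, 'm': 15}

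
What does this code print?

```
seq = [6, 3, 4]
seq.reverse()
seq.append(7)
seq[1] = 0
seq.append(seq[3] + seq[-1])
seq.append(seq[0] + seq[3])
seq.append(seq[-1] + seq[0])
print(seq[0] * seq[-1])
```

reverse → [4, 3, 6]
append 7 → [4, 3, 6, 7]
seq[1] = 0 → [4, 0, 6, 7]
append seq[3]+seq[-1] = 7+7 = 14 → [4, 0, 6, 7, 14]
append seq[0]+seq[3] = 4+7 = 11 → [4, 0, 6, 7, 14, 11]
append seq[-1]+seq[0] = 11+4 = 15 → [4, 0, 6, 7, 14, 11, 15]
seq[0]*seq[-1] = 4*15 = 60

60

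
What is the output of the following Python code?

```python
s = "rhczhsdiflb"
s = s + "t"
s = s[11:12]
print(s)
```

+ 't' → 'rhczhsdiflbt'
slice [11:12] → 't'

t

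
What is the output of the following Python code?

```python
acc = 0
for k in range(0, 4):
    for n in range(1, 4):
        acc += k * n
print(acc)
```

36

k=0,n=1: acc = 0+0 = 0
k=0,n=2: acc = 0+0 = 0
k=0,n=3: acc = 0+0 = 0
k=1,n=1: acc = 0+1 = 1
k=1,n=2: acc = 1+2 = 3
k=1,n=3: acc = 3+3 = 6
k=2,n=1: acc = 6+2 = 8
k=2,n=2: acc = 8+4 = 12
k=2,n=3: acc = 12+6 = 18
k=3,n=1: acc = 18+3 = 21
k=3,n=2: acc = 21+6 = 27
k=3,n=3: acc = 27+9 = 36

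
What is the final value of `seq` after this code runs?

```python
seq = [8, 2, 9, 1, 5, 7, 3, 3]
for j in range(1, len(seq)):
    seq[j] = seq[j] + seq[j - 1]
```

j=1: seq[1] = 2+8 = 10 → [8, 10, 9, 1, 5, 7, 3, 3]
j=2: seq[2] = 9+10 = 19 → [8, 10, 19, 1, 5, 7, 3, 3]
j=3: seq[3] = 1+19 = 20 → [8, 10, 19, 20, 5, 7, 3, 3]
j=4: seq[4] = 5+20 = 25 → [8, 10, 19, 20, 25, 7, 3, 3]
j=5: seq[5] = 7+25 = 32 → [8, 10, 19, 20, 25, 32, 3, 3]
j=6: seq[6] = 3+32 = 35 → [8, 10, 19, 20, 25, 32, 35, 3]
j=7: seq[7] = 3+35 = 38 → [8, 10, 19, 20, 25, 32, 35, 38]

[8, 10, 19, 20, 25, 32, 35, 38]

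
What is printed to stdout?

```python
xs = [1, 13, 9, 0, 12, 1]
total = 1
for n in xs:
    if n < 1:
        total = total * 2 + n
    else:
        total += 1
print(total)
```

n=1: not <1, total = 1+1 = 2
n=13: not <1, total = 2+1 = 3
n=9: not <1, total = 3+1 = 4
n=0: <1, total = 4*2+0 = 8
n=12: not <1, total = 8+1 = 9
n=1: not <1, total = 9+1 = 10

10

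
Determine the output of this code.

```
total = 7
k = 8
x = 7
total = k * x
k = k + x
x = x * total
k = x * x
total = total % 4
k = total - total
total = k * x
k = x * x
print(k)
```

153664

total = 8*7 = 56
k = 8+7 = 15
x = 7*56 = 392
k = 392*392 = 153664
total = 56%4 = 0
k = 0-0 = 0
total = 0*392 = 0
k = 392*392 = 153664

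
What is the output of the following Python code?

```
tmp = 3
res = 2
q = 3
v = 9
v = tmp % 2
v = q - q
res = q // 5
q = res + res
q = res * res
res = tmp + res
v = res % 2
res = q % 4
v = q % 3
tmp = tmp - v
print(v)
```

v = 3%2 = 1
v = 3-3 = 0
res = 3//5 = 0
q = 0+0 = 0
q = 0*0 = 0
res = 3+0 = 3
v = 3%2 = 1
res = 0%4 = 0
v = 0%3 = 0
tmp = 3-0 = 3

0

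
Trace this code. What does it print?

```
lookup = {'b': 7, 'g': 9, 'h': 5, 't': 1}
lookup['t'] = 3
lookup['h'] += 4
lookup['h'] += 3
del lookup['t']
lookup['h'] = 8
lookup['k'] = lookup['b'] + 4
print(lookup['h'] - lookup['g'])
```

-1

lookup['t'] = 3 → {'b': 7, 'g': 9, 'h': 5, 't': 3}
lookup['h'] = 5+4 = 9 → {'b': 7, 'g': 9, 'h': 9, 't': 3}
lookup['h'] = 9+3 = 12 → {'b': 7, 'g': 9, 'h': 12, 't': 3}
del 't' → {'b': 7, 'g': 9, 'h': 12}
lookup['h'] = 8 → {'b': 7, 'g': 9, 'h': 8}
lookup['k'] = lookup['b']+4 = 11 → {'b': 7, 'g': 9, 'h': 8, 'k': 11}
lookup['h']-lookup['g'] = 8-9 = -1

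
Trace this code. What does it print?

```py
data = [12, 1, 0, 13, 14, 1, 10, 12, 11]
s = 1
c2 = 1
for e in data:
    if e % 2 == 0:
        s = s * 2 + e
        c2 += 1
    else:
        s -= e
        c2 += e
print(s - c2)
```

145

e=12: even, s = 1*2+12 = 14; c2=2
e=1: not even, s = 14-1 = 13; c2=3
e=0: even, s = 13*2+0 = 26; c2=4
e=13: not even, s = 26-13 = 13; c2=17
e=14: even, s = 13*2+14 = 40; c2=18
e=1: not even, s = 40-1 = 39; c2=19
e=10: even, s = 39*2+10 = 88; c2=20
e=12: even, s = 88*2+12 = 188; c2=21
e=11: not even, s = 188-11 = 177; c2=32
s-c2 = 177-32 = 145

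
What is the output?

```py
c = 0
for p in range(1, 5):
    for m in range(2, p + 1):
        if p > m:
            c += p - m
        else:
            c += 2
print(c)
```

10

p=2,m=2: not 2>2, c = 0+2 = 2
p=3,m=2: 3>2, c = 2+1 = 3
p=3,m=3: not 3>3, c = 3+2 = 5
p=4,m=2: 4>2, c = 5+2 = 7
p=4,m=3: 4>3, c = 7+1 = 8
p=4,m=4: not 4>4, c = 8+2 = 10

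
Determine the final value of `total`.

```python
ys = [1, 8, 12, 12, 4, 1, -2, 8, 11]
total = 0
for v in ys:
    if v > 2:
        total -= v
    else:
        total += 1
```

v=1: not >2, total = 0+1 = 1
v=8: >2, total = 1-8 = -7
v=12: >2, total = (-7)-12 = -19
v=12: >2, total = (-19)-12 = -31
v=4: >2, total = (-31)-4 = -35
v=1: not >2, total = (-35)+1 = -34
v=-2: not >2, total = (-34)+1 = -33
v=8: >2, total = (-33)-8 = -41
v=11: >2, total = (-41)-11 = -52

-52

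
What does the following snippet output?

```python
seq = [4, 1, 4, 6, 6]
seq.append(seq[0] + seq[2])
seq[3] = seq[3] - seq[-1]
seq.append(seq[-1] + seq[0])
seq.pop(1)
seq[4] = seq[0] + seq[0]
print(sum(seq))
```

32

append seq[0]+seq[2] = 4+4 = 8 → [4, 1, 4, 6, 6, 8]
seq[3] = seq[3]-seq[-1] = 6-8 = -2 → [4, 1, 4, -2, 6, 8]
append seq[-1]+seq[0] = 8+4 = 12 → [4, 1, 4, -2, 6, 8, 12]
pop(1) removes 1 → [4, 4, -2, 6, 8, 12]
seq[4] = seq[0]+seq[0] = 4+4 = 8 → [4, 4, -2, 6, 8, 12]
sum = 32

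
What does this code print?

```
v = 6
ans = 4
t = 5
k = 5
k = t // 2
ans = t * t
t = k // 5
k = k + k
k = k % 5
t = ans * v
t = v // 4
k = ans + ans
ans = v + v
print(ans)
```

k = 5//2 = 2
ans = 5*5 = 25
t = 2//5 = 0
k = 2+2 = 4
k = 4%5 = 4
t = 25*6 = 150
t = 6//4 = 1
k = 25+25 = 50
ans = 6+6 = 12

12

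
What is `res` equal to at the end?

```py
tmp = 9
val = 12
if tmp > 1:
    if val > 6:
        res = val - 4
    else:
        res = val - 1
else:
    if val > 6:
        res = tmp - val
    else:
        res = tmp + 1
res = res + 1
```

tmp=9, val=12
tmp > 1 is True; val > 6 is True
→ res = val - 4 = 8
res = 8+1 = 9

9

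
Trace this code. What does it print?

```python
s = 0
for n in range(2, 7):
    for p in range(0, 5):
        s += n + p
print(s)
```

n=2,p=0: s = 0+2 = 2
n=2,p=1: s = 2+3 = 5
n=2,p=2: s = 5+4 = 9
n=2,p=3: s = 9+5 = 14
n=2,p=4: s = 14+6 = 20
n=3,p=0: s = 20+3 = 23
n=3,p=1: s = 23+4 = 27
n=3,p=2: s = 27+5 = 32
n=3,p=3: s = 32+6 = 38
n=3,p=4: s = 38+7 = 45
n=4,p=0: s = 45+4 = 49
n=4,p=1: s = 49+5 = 54
n=4,p=2: s = 54+6 = 60
n=4,p=3: s = 60+7 = 67
n=4,p=4: s = 67+8 = 75
n=5,p=0: s = 75+5 = 80
n=5,p=1: s = 80+6 = 86
n=5,p=2: s = 86+7 = 93
n=5,p=3: s = 93+8 = 101
n=5,p=4: s = 101+9 = 110
n=6,p=0: s = 110+6 = 116
n=6,p=1: s = 116+7 = 123
n=6,p=2: s = 123+8 = 131
n=6,p=3: s = 131+9 = 140
n=6,p=4: s = 140+10 = 150

150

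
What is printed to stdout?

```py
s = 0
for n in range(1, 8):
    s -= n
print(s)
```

-28

n=1: s = 0-1 = -1
n=2: s = (-1)-2 = -3
n=3: s = (-3)-3 = -6
n=4: s = (-6)-4 = -10
n=5: s = (-10)-5 = -15
n=6: s = (-15)-6 = -21
n=7: s = (-21)-7 = -28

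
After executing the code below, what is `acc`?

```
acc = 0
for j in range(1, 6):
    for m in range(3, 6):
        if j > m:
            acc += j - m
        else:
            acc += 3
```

j=1,m=3: not 1>3, acc = 0+3 = 3
j=1,m=4: not 1>4, acc = 3+3 = 6
j=1,m=5: not 1>5, acc = 6+3 = 9
j=2,m=3: not 2>3, acc = 9+3 = 12
j=2,m=4: not 2>4, acc = 12+3 = 15
j=2,m=5: not 2>5, acc = 15+3 = 18
j=3,m=3: not 3>3, acc = 18+3 = 21
j=3,m=4: not 3>4, acc = 21+3 = 24
j=3,m=5: not 3>5, acc = 24+3 = 27
j=4,m=3: 4>3, acc = 27+1 = 28
j=4,m=4: not 4>4, acc = 28+3 = 31
j=4,m=5: not 4>5, acc = 31+3 = 34
j=5,m=3: 5>3, acc = 34+2 = 36
j=5,m=4: 5>4, acc = 36+1 = 37
j=5,m=5: not 5>5, acc = 37+3 = 40

40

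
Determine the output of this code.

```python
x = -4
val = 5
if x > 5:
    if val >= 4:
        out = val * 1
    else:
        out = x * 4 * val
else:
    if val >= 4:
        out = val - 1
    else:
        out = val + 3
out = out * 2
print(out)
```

x=-4, val=5
x > 5 is False; val >= 4 is True
→ out = val - 1 = 4
out = 4*2 = 8

8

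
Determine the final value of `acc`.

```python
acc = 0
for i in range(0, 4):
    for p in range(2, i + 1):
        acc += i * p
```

i=2,p=2: acc = 0+4 = 4
i=3,p=2: acc = 4+6 = 10
i=3,p=3: acc = 10+9 = 19

19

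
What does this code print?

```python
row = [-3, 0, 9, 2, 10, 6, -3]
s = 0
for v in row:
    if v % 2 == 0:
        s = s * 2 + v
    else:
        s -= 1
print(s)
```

9

v=-3: not even, s = 0-1 = -1
v=0: even, s = (-1)*2+0 = -2
v=9: not even, s = (-2)-1 = -3
v=2: even, s = (-3)*2+2 = -4
v=10: even, s = (-4)*2+10 = 2
v=6: even, s = 2*2+6 = 10
v=-3: not even, s = 10-1 = 9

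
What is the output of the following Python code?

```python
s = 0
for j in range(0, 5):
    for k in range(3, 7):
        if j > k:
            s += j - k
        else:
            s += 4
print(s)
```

j=0,k=3: not 0>3, s = 0+4 = 4
j=0,k=4: not 0>4, s = 4+4 = 8
j=0,k=5: not 0>5, s = 8+4 = 12
j=0,k=6: not 0>6, s = 12+4 = 16
j=1,k=3: not 1>3, s = 16+4 = 20
j=1,k=4: not 1>4, s = 20+4 = 24
j=1,k=5: not 1>5, s = 24+4 = 28
j=1,k=6: not 1>6, s = 28+4 = 32
j=2,k=3: not 2>3, s = 32+4 = 36
j=2,k=4: not 2>4, s = 36+4 = 40
j=2,k=5: not 2>5, s = 40+4 = 44
j=2,k=6: not 2>6, s = 44+4 = 48
j=3,k=3: not 3>3, s = 48+4 = 52
j=3,k=4: not 3>4, s = 52+4 = 56
j=3,k=5: not 3>5, s = 56+4 = 60
j=3,k=6: not 3>6, s = 60+4 = 64
j=4,k=3: 4>3, s = 64+1 = 65
j=4,k=4: not 4>4, s = 65+4 = 69
j=4,k=5: not 4>5, s = 69+4 = 73
j=4,k=6: not 4>6, s = 73+4 = 77

77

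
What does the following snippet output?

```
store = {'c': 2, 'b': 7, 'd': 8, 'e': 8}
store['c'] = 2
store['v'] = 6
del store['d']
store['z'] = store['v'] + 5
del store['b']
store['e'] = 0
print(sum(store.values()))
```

store['c'] = 2 → {'c': 2, 'b': 7, 'd': 8, 'e': 8}
store['v'] = 6 → {'c': 2, 'b': 7, 'd': 8, 'e': 8, 'v': 6}
del 'd' → {'c': 2, 'b': 7, 'e': 8, 'v': 6}
store['z'] = store['v']+5 = 11 → {'c': 2, 'b': 7, 'e': 8, 'v': 6, 'z': 11}
del 'b' → {'c': 2, 'e': 8, 'v': 6, 'z': 11}
store['e'] = 0 → {'c': 2, 'e': 0, 'v': 6, 'z': 11}
sum of values = 19

19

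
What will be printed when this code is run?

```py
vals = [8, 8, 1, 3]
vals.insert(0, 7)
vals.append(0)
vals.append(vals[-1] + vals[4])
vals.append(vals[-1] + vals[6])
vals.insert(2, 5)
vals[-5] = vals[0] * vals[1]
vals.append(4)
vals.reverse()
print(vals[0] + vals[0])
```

insert 7 at 0 → [7, 8, 8, 1, 3]
append 0 → [7, 8, 8, 1, 3, 0]
append vals[-1]+vals[4] = 0+3 = 3 → [7, 8, 8, 1, 3, 0, 3]
append vals[-1]+vals[6] = 3+3 = 6 → [7, 8, 8, 1, 3, 0, 3, 6]
insert 5 at 2 → [7, 8, 5, 8, 1, 3, 0, 3, 6]
vals[-5] = vals[0]*vals[1] = 7*8 = 56 → [7, 8, 5, 8, 56, 3, 0, 3, 6]
append 4 → [7, 8, 5, 8, 56, 3, 0, 3, 6, 4]
reverse → [4, 6, 3, 0, 3, 56, 8, 5, 8, 7]
vals[0]+vals[0] = 4+4 = 8

8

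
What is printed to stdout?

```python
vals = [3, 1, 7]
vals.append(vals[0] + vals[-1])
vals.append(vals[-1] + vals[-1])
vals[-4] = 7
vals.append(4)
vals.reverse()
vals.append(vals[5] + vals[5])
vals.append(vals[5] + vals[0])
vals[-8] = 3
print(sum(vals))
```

append vals[0]+vals[-1] = 3+7 = 10 → [3, 1, 7, 10]
append vals[-1]+vals[-1] = 10+10 = 20 → [3, 1, 7, 10, 20]
vals[-4] = 7 → [3, 7, 7, 10, 20]
append 4 → [3, 7, 7, 10, 20, 4]
reverse → [4, 20, 10, 7, 7, 3]
append vals[5]+vals[5] = 3+3 = 6 → [4, 20, 10, 7, 7, 3, 6]
append vals[5]+vals[0] = 3+4 = 7 → [4, 20, 10, 7, 7, 3, 6, 7]
vals[-8] = 3 → [3, 20, 10, 7, 7, 3, 6, 7]
sum = 63

63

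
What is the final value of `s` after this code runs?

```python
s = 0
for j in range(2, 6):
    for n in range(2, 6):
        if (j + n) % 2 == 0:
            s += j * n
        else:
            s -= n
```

j=2,n=2: even sum, s = 0+4 = 4
j=2,n=3: odd sum, s = 4-3 = 1
j=2,n=4: even sum, s = 1+8 = 9
j=2,n=5: odd sum, s = 9-5 = 4
j=3,n=2: odd sum, s = 4-2 = 2
j=3,n=3: even sum, s = 2+9 = 11
j=3,n=4: odd sum, s = 11-4 = 7
j=3,n=5: even sum, s = 7+15 = 22
j=4,n=2: even sum, s = 22+8 = 30
j=4,n=3: odd sum, s = 30-3 = 27
j=4,n=4: even sum, s = 27+16 = 43
j=4,n=5: odd sum, s = 43-5 = 38
j=5,n=2: odd sum, s = 38-2 = 36
j=5,n=3: even sum, s = 36+15 = 51
j=5,n=4: odd sum, s = 51-4 = 47
j=5,n=5: even sum, s = 47+25 = 72

72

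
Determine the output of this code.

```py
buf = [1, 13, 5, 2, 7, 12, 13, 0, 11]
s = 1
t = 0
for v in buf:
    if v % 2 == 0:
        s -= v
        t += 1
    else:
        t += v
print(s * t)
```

v=1: not even; t=1
v=13: not even; t=14
v=5: not even; t=19
v=2: even, s = 1-2 = -1; t=20
v=7: not even; t=27
v=12: even, s = (-1)-12 = -13; t=28
v=13: not even; t=41
v=0: even, s = (-13)-0 = -13; t=42
v=11: not even; t=53
s*t = (-13)*53 = -689

-689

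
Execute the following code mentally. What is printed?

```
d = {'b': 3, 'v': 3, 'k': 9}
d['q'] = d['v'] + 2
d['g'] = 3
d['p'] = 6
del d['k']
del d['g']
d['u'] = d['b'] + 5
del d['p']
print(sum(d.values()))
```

19

d['q'] = d['v']+2 = 5 → {'b': 3, 'v': 3, 'k': 9, 'q': 5}
d['g'] = 3 → {'b': 3, 'v': 3, 'k': 9, 'q': 5, 'g': 3}
d['p'] = 6 → {'b': 3, 'v': 3, 'k': 9, 'q': 5, 'g': 3, 'p': 6}
del 'k' → {'b': 3, 'v': 3, 'q': 5, 'g': 3, 'p': 6}
del 'g' → {'b': 3, 'v': 3, 'q': 5, 'p': 6}
d['u'] = d['b']+5 = 8 → {'b': 3, 'v': 3, 'q': 5, 'p': 6, 'u': 8}
del 'p' → {'b': 3, 'v': 3, 'q': 5, 'u': 8}
sum of values = 19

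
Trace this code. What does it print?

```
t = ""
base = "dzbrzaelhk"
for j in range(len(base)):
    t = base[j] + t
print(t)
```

khleazrbzd

j=0: prepend 'd' → 'd'
j=1: prepend 'z' → 'zd'
j=2: prepend 'b' → 'bzd'
j=3: prepend 'r' → 'rbzd'
j=4: prepend 'z' → 'zrbzd'
j=5: prepend 'a' → 'azrbzd'
j=6: prepend 'e' → 'eazrbzd'
j=7: prepend 'l' → 'leazrbzd'
j=8: prepend 'h' → 'hleazrbzd'
j=9: prepend 'k' → 'khleazrbzd'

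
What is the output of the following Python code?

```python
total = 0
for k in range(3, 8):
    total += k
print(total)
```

k=3: total = 0+3 = 3
k=4: total = 3+4 = 7
k=5: total = 7+5 = 12
k=6: total = 12+6 = 18
k=7: total = 18+7 = 25

25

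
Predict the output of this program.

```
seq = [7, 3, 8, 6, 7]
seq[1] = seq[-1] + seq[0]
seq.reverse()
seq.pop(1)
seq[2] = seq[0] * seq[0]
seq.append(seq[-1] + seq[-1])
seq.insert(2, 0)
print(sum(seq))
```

85

seq[1] = seq[-1]+seq[0] = 7+7 = 14 → [7, 14, 8, 6, 7]
reverse → [7, 6, 8, 14, 7]
pop(1) removes 6 → [7, 8, 14, 7]
seq[2] = seq[0]*seq[0] = 7*7 = 49 → [7, 8, 49, 7]
append seq[-1]+seq[-1] = 7+7 = 14 → [7, 8, 49, 7, 14]
insert 0 at 2 → [7, 8, 0, 49, 7, 14]
sum = 85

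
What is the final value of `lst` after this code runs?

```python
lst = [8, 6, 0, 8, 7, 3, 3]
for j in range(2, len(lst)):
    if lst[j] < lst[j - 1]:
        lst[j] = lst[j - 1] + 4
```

j=2: 0<6, lst[2] = 6+4 = 10 → [8, 6, 10, 8, 7, 3, 3]
j=3: 8<10, lst[3] = 10+4 = 14 → [8, 6, 10, 14, 7, 3, 3]
j=4: 7<14, lst[4] = 14+4 = 18 → [8, 6, 10, 14, 18, 3, 3]
j=5: 3<18, lst[5] = 18+4 = 22 → [8, 6, 10, 14, 18, 22, 3]
j=6: 3<22, lst[6] = 22+4 = 26 → [8, 6, 10, 14, 18, 22, 26]

[8, 6, 10, 14, 18, 22, 26]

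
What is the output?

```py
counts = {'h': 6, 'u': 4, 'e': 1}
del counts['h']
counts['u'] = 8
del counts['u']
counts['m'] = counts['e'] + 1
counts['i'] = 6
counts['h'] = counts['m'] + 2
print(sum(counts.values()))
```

13

del 'h' → {'u': 4, 'e': 1}
counts['u'] = 8 → {'u': 8, 'e': 1}
del 'u' → {'e': 1}
counts['m'] = counts['e']+1 = 2 → {'e': 1, 'm': 2}
counts['i'] = 6 → {'e': 1, 'm': 2, 'i': 6}
counts['h'] = counts['m']+2 = 4 → {'e': 1, 'm': 2, 'i': 6, 'h': 4}
sum of values = 13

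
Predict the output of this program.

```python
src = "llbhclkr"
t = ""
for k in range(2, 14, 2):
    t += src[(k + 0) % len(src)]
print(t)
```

bcklbc

k=2: add src[2]='b' → 'b'
k=4: add src[4]='c' → 'bc'
k=6: add src[6]='k' → 'bck'
k=8: add src[0]='l' → 'bckl'
k=10: add src[2]='b' → 'bcklb'
k=12: add src[4]='c' → 'bcklbc'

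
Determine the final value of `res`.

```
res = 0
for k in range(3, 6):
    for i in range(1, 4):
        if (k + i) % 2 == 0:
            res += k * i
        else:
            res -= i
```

32

k=3,i=1: even sum, res = 0+3 = 3
k=3,i=2: odd sum, res = 3-2 = 1
k=3,i=3: even sum, res = 1+9 = 10
k=4,i=1: odd sum, res = 10-1 = 9
k=4,i=2: even sum, res = 9+8 = 17
k=4,i=3: odd sum, res = 17-3 = 14
k=5,i=1: even sum, res = 14+5 = 19
k=5,i=2: odd sum, res = 19-2 = 17
k=5,i=3: even sum, res = 17+15 = 32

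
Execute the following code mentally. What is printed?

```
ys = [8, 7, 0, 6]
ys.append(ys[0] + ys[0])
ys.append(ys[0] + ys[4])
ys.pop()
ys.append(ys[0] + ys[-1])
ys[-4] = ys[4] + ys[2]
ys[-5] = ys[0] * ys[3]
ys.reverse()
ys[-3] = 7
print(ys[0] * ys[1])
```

append ys[0]+ys[0] = 8+8 = 16 → [8, 7, 0, 6, 16]
append ys[0]+ys[4] = 8+16 = 24 → [8, 7, 0, 6, 16, 24]
pop() removes 24 → [8, 7, 0, 6, 16]
append ys[0]+ys[-1] = 8+16 = 24 → [8, 7, 0, 6, 16, 24]
ys[-4] = ys[4]+ys[2] = 16+0 = 16 → [8, 7, 16, 6, 16, 24]
ys[-5] = ys[0]*ys[3] = 8*6 = 48 → [8, 48, 16, 6, 16, 24]
reverse → [24, 16, 6, 16, 48, 8]
ys[-3] = 7 → [24, 16, 6, 7, 48, 8]
ys[0]*ys[1] = 24*16 = 384

384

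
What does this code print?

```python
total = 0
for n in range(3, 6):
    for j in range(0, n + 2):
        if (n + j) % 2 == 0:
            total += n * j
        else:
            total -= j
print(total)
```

54

n=3,j=0: odd sum, total = 0-0 = 0
n=3,j=1: even sum, total = 0+3 = 3
n=3,j=2: odd sum, total = 3-2 = 1
n=3,j=3: even sum, total = 1+9 = 10
n=3,j=4: odd sum, total = 10-4 = 6
n=4,j=0: even sum, total = 6+0 = 6
n=4,j=1: odd sum, total = 6-1 = 5
n=4,j=2: even sum, total = 5+8 = 13
n=4,j=3: odd sum, total = 13-3 = 10
n=4,j=4: even sum, total = 10+16 = 26
n=4,j=5: odd sum, total = 26-5 = 21
n=5,j=0: odd sum, total = 21-0 = 21
n=5,j=1: even sum, total = 21+5 = 26
n=5,j=2: odd sum, total = 26-2 = 24
n=5,j=3: even sum, total = 24+15 = 39
n=5,j=4: odd sum, total = 39-4 = 35
n=5,j=5: even sum, total = 35+25 = 60
n=5,j=6: odd sum, total = 60-6 = 54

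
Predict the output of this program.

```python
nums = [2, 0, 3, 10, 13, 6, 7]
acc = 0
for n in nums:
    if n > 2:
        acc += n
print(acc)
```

39

n=2: not >2
n=0: not >2
n=3: >2, acc = 0+3 = 3
n=10: >2, acc = 3+10 = 13
n=13: >2, acc = 13+13 = 26
n=6: >2, acc = 26+6 = 32
n=7: >2, acc = 32+7 = 39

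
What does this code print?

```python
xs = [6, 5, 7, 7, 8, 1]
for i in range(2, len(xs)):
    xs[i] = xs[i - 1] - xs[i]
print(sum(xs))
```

i=2: xs[2] = 5-7 = -2 → [6, 5, -2, 7, 8, 1]
i=3: xs[3] = (-2)-7 = -9 → [6, 5, -2, -9, 8, 1]
i=4: xs[4] = (-9)-8 = -17 → [6, 5, -2, -9, -17, 1]
i=5: xs[5] = (-17)-1 = -18 → [6, 5, -2, -9, -17, -18]
sum = -35

-35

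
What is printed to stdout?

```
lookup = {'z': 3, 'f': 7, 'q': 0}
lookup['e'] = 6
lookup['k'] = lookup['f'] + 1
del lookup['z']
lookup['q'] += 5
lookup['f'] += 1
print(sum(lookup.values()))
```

27

lookup['e'] = 6 → {'z': 3, 'f': 7, 'q': 0, 'e': 6}
lookup['k'] = lookup['f']+1 = 8 → {'z': 3, 'f': 7, 'q': 0, 'e': 6, 'k': 8}
del 'z' → {'f': 7, 'q': 0, 'e': 6, 'k': 8}
lookup['q'] = 0+5 = 5 → {'f': 7, 'q': 5, 'e': 6, 'k': 8}
lookup['f'] = 7+1 = 8 → {'f': 8, 'q': 5, 'e': 6, 'k': 8}
sum of values = 27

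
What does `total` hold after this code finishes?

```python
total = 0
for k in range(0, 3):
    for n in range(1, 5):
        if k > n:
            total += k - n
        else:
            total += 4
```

45

k=0,n=1: not 0>1, total = 0+4 = 4
k=0,n=2: not 0>2, total = 4+4 = 8
k=0,n=3: not 0>3, total = 8+4 = 12
k=0,n=4: not 0>4, total = 12+4 = 16
k=1,n=1: not 1>1, total = 16+4 = 20
k=1,n=2: not 1>2, total = 20+4 = 24
k=1,n=3: not 1>3, total = 24+4 = 28
k=1,n=4: not 1>4, total = 28+4 = 32
k=2,n=1: 2>1, total = 32+1 = 33
k=2,n=2: not 2>2, total = 33+4 = 37
k=2,n=3: not 2>3, total = 37+4 = 41
k=2,n=4: not 2>4, total = 41+4 = 45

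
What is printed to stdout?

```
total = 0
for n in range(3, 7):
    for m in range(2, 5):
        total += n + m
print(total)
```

90

n=3,m=2: total = 0+5 = 5
n=3,m=3: total = 5+6 = 11
n=3,m=4: total = 11+7 = 18
n=4,m=2: total = 18+6 = 24
n=4,m=3: total = 24+7 = 31
n=4,m=4: total = 31+8 = 39
n=5,m=2: total = 39+7 = 46
n=5,m=3: total = 46+8 = 54
n=5,m=4: total = 54+9 = 63
n=6,m=2: total = 63+8 = 71
n=6,m=3: total = 71+9 = 80
n=6,m=4: total = 80+10 = 90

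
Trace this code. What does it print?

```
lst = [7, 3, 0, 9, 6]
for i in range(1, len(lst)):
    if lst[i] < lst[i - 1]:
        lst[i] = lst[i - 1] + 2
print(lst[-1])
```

i=1: 3<7, lst[1] = 7+2 = 9 → [7, 9, 0, 9, 6]
i=2: 0<9, lst[2] = 9+2 = 11 → [7, 9, 11, 9, 6]
i=3: 9<11, lst[3] = 11+2 = 13 → [7, 9, 11, 13, 6]
i=4: 6<13, lst[4] = 13+2 = 15 → [7, 9, 11, 13, 15]

15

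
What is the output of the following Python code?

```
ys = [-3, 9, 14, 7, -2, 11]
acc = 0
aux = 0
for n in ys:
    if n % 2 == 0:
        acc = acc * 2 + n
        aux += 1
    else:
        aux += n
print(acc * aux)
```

676

n=-3: not even; aux=-3
n=9: not even; aux=6
n=14: even, acc = 0*2+14 = 14; aux=7
n=7: not even; aux=14
n=-2: even, acc = 14*2+(-2) = 26; aux=15
n=11: not even; aux=26
acc*aux = 26*26 = 676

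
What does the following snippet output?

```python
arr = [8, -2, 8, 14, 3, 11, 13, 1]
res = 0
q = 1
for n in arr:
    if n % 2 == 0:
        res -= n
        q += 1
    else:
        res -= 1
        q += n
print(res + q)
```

n=8: even, res = 0-8 = -8; q=2
n=-2: even, res = (-8)-(-2) = -6; q=3
n=8: even, res = (-6)-8 = -14; q=4
n=14: even, res = (-14)-14 = -28; q=5
n=3: not even, res = (-28)-1 = -29; q=8
n=11: not even, res = (-29)-1 = -30; q=19
n=13: not even, res = (-30)-1 = -31; q=32
n=1: not even, res = (-31)-1 = -32; q=33
res+q = (-32)+33 = 1

1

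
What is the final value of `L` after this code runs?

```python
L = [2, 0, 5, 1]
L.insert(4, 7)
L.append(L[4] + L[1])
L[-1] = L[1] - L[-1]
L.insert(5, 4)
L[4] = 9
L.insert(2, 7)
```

[2, 0, 7, 5, 1, 9, 4, -7]

insert 7 at 4 → [2, 0, 5, 1, 7]
append L[4]+L[1] = 7+0 = 7 → [2, 0, 5, 1, 7, 7]
L[-1] = L[1]-L[-1] = 0-7 = -7 → [2, 0, 5, 1, 7, -7]
insert 4 at 5 → [2, 0, 5, 1, 7, 4, -7]
L[4] = 9 → [2, 0, 5, 1, 9, 4, -7]
insert 7 at 2 → [2, 0, 7, 5, 1, 9, 4, -7]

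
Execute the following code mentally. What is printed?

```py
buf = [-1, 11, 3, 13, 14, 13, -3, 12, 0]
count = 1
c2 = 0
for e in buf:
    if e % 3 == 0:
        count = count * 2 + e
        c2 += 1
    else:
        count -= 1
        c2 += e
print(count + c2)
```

e=-1: not %3==0, count = 1-1 = 0; c2=-1
e=11: not %3==0, count = 0-1 = -1; c2=10
e=3: %3==0, count = (-1)*2+3 = 1; c2=11
e=13: not %3==0, count = 1-1 = 0; c2=24
e=14: not %3==0, count = 0-1 = -1; c2=38
e=13: not %3==0, count = (-1)-1 = -2; c2=51
e=-3: %3==0, count = (-2)*2+(-3) = -7; c2=52
e=12: %3==0, count = (-7)*2+12 = -2; c2=53
e=0: %3==0, count = (-2)*2+0 = -4; c2=54
count+c2 = (-4)+54 = 50

50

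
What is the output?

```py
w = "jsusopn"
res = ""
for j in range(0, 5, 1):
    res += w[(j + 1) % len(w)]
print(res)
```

susop

j=0: add w[1]='s' → 's'
j=1: add w[2]='u' → 'su'
j=2: add w[3]='s' → 'sus'
j=3: add w[4]='o' → 'suso'
j=4: add w[5]='p' → 'susop'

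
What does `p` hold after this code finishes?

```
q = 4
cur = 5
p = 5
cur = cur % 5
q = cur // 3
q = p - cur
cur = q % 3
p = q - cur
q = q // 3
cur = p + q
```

3

cur = 5%5 = 0
q = 0//3 = 0
q = 5-0 = 5
cur = 5%3 = 2
p = 5-2 = 3
q = 5//3 = 1
cur = 3+1 = 4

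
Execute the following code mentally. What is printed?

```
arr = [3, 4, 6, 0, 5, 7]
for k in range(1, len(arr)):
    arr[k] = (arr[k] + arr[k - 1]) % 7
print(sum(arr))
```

k=1: arr[1] = (4+3)%7 = 0 → [3, 0, 6, 0, 5, 7]
k=2: arr[2] = (6+0)%7 = 6 → [3, 0, 6, 0, 5, 7]
k=3: arr[3] = (0+6)%7 = 6 → [3, 0, 6, 6, 5, 7]
k=4: arr[4] = (5+6)%7 = 4 → [3, 0, 6, 6, 4, 7]
k=5: arr[5] = (7+4)%7 = 4 → [3, 0, 6, 6, 4, 4]
sum = 23

23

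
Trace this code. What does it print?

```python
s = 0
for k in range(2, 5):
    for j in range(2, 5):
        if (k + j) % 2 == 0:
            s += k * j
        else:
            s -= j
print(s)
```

k=2,j=2: even sum, s = 0+4 = 4
k=2,j=3: odd sum, s = 4-3 = 1
k=2,j=4: even sum, s = 1+8 = 9
k=3,j=2: odd sum, s = 9-2 = 7
k=3,j=3: even sum, s = 7+9 = 16
k=3,j=4: odd sum, s = 16-4 = 12
k=4,j=2: even sum, s = 12+8 = 20
k=4,j=3: odd sum, s = 20-3 = 17
k=4,j=4: even sum, s = 17+16 = 33

33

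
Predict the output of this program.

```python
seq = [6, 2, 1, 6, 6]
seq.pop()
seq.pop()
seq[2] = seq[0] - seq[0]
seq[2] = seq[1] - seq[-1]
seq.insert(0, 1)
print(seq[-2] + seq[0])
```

pop() removes 6 → [6, 2, 1, 6]
pop() removes 6 → [6, 2, 1]
seq[2] = seq[0]-seq[0] = 6-6 = 0 → [6, 2, 0]
seq[2] = seq[1]-seq[-1] = 2-0 = 2 → [6, 2, 2]
insert 1 at 0 → [1, 6, 2, 2]
seq[-2]+seq[0] = 2+1 = 3

3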